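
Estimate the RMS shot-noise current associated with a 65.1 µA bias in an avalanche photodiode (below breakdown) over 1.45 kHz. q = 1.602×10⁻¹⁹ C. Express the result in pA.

174 pA

I_n = √(2qI·B)
2qI·B = 2 × 1.602×10⁻¹⁹ × 6.51×10⁻⁵ × 1.45×10³ = 3.02×10⁻²⁰ A²
I_n = √(3.02×10⁻²⁰) = 1.74×10⁻¹⁰ A = 174 pA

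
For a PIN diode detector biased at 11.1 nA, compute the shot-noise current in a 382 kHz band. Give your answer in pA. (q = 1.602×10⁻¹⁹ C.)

I_n = √(2qI·B)
2qI·B = 2 × 1.602×10⁻¹⁹ × 1.11×10⁻⁸ × 3.82×10⁵ = 1.36×10⁻²¹ A²
I_n = √(1.36×10⁻²¹) = 3.69×10⁻¹¹ A = 36.9 pA

36.9 pA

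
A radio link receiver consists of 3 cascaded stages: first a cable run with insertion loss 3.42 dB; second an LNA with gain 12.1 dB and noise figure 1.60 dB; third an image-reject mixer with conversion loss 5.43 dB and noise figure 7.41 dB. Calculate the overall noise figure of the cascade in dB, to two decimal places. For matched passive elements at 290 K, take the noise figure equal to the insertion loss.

5.78 dB

Convert to linear (a loss of L dB is a gain of −L dB): F_i = 10^(NF_i/10), G_i = 10^(G_i,dB/10)
  Stage 1: F_1 = 10^(3.42/10) = 2.198, G_1 = 10^(−3.42/10) = 0.4550
  Stage 2: F_2 = 10^(1.60/10) = 1.445, G_2 = 10^(12.1/10) = 16.22
  Stage 3: F_3 = 10^(7.41/10) = 5.508, G_3 = 10^(−5.43/10) = 0.2864
Friis cascade:
  F = 2.198 + (1.445 − 1)/0.4550 + (5.508 − 1)/7.379 = 3.788
NF = 10 log₁₀(3.788) = 5.78 dB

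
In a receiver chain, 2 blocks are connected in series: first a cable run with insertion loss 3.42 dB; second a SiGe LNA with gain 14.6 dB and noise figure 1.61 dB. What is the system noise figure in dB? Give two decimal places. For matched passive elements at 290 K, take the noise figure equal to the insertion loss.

Convert to linear (a loss of L dB is a gain of −L dB): F_i = 10^(NF_i/10), G_i = 10^(G_i,dB/10)
  Stage 1: F_1 = 10^(3.42/10) = 2.198, G_1 = 10^(−3.42/10) = 0.4550
  Stage 2: F_2 = 10^(1.61/10) = 1.449, G_2 = 10^(14.6/10) = 28.84
Friis cascade:
  F = 2.198 + (1.449 − 1)/0.4550 = 3.184
NF = 10 log₁₀(3.184) = 5.03 dB

5.03 dB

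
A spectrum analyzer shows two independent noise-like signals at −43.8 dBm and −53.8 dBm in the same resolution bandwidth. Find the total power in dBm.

Convert to linear, add, convert back:
P₁ = 4.17×10⁻⁸ W, P₂ = 4.17×10⁻⁹ W
P_tot = 4.59×10⁻⁸ W → 10 log₁₀(P_tot / 10⁻³) = −43.4 dBm

−43.4 dBm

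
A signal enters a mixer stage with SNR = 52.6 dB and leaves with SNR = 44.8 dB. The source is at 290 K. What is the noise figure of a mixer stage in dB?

NF (dB) = SNR_in(dB) − SNR_out(dB) when the source is at T₀
NF = 52.6 − 44.8 = 7.8 dB

7.8 dB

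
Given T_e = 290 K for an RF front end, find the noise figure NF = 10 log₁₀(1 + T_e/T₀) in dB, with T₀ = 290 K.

F = 1 + T_e/T₀ = 1 + 290/290 = 2
NF = 10 log₁₀(2) = 3.01 dB

3.01 dB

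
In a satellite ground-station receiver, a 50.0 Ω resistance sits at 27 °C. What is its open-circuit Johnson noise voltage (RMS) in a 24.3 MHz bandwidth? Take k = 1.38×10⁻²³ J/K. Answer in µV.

T = 27 °C + 273.15 = 300.15 K
V_n = √(4kTRB)
4kTRB = 4 × 1.38×10⁻²³ × 300.15 × 5.00×10¹ × 2.43×10⁷ = 2.01×10⁻¹¹ V²
V_n = √(2.01×10⁻¹¹) = 4.49×10⁻⁶ V = 4.49 µV

4.49 µV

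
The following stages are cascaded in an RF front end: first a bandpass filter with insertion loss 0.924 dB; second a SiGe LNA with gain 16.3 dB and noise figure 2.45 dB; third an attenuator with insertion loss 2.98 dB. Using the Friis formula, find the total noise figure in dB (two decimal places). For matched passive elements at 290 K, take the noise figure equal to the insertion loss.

Convert to linear (a loss of L dB is a gain of −L dB): F_i = 10^(NF_i/10), G_i = 10^(G_i,dB/10)
  Stage 1: F_1 = 10^(0.924/10) = 1.237, G_1 = 10^(−0.924/10) = 0.8084
  Stage 2: F_2 = 10^(2.45/10) = 1.758, G_2 = 10^(16.3/10) = 42.66
  Stage 3: F_3 = 10^(2.98/10) = 1.986, G_3 = 10^(−2.98/10) = 0.5035
Friis cascade:
  F = 1.237 + (1.758 − 1)/0.8084 + (1.986 − 1)/34.48 = 2.203
NF = 10 log₁₀(2.203) = 3.43 dB

3.43 dB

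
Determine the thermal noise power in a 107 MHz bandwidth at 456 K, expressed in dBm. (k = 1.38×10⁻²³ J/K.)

−91.7 dBm

P_n = kTB = 1.38×10⁻²³ × 456 × 1.07×10⁸ = 6.73×10⁻¹³ W
In dBm: 10 log₁₀(6.73×10⁻¹³ / 10⁻³) = −91.7 dBm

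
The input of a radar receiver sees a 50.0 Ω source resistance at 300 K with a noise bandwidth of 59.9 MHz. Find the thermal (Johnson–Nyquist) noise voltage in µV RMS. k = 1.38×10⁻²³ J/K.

7.04 µV

V_n = √(4kTRB)
4kTRB = 4 × 1.38×10⁻²³ × 300 × 5.00×10¹ × 5.99×10⁷ = 4.96×10⁻¹¹ V²
V_n = √(4.96×10⁻¹¹) = 7.04×10⁻⁶ V = 7.04 µV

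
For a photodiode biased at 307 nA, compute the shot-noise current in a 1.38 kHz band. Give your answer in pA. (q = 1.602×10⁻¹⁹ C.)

11.7 pA

I_n = √(2qI·B)
2qI·B = 2 × 1.602×10⁻¹⁹ × 3.07×10⁻⁷ × 1.38×10³ = 1.36×10⁻²² A²
I_n = √(1.36×10⁻²²) = 1.17×10⁻¹¹ A = 11.7 pA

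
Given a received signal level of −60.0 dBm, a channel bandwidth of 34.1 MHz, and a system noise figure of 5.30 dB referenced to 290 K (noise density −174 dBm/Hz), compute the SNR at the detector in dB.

Noise floor: N = −174 + 10 log₁₀(B) + NF
10 log₁₀(3.41×10⁷) = 75.33 dB
N = −174 + 75.33 + 5.30 = −93.37 dBm
SNR = P_sig − N = −60.0 − (−93.37) = 33.37 dB → 33.4 dB

33.4 dB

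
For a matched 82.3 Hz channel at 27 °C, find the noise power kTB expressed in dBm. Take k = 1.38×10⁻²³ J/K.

−154.7 dBm

T = 27 °C + 273.15 = 300.15 K
P_n = kTB = 1.38×10⁻²³ × 300.15 × 8.23×10¹ = 3.41×10⁻¹⁹ W
In dBm: 10 log₁₀(3.41×10⁻¹⁹ / 10⁻³) = −154.7 dBm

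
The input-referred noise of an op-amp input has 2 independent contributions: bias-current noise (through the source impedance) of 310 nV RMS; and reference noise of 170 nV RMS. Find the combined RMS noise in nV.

354 nV

Uncorrelated sources add in power (mean-square): V_tot = √(ΣV_i²)
V_tot = √[(3.10×10⁻⁷)² + (1.70×10⁻⁷)²] = 3.54×10⁻⁷ V = 354 nV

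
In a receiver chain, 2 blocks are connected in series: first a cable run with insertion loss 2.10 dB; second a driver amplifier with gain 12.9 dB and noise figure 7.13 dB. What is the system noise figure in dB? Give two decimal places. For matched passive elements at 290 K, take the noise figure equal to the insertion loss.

9.23 dB

Convert to linear (a loss of L dB is a gain of −L dB): F_i = 10^(NF_i/10), G_i = 10^(G_i,dB/10)
  Stage 1: F_1 = 10^(2.10/10) = 1.622, G_1 = 10^(−2.10/10) = 0.6166
  Stage 2: F_2 = 10^(7.13/10) = 5.164, G_2 = 10^(12.9/10) = 19.50
Friis cascade:
  F = 1.622 + (5.164 − 1)/0.6166 = 8.375
NF = 10 log₁₀(8.375) = 9.23 dB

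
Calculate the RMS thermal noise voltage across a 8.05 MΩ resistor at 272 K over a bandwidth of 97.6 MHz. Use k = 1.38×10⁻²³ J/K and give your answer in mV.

3.43 mV

V_n = √(4kTRB)
4kTRB = 4 × 1.38×10⁻²³ × 272 × 8.05×10⁶ × 9.76×10⁷ = 1.18×10⁻⁵ V²
V_n = √(1.18×10⁻⁵) = 3.43×10⁻³ V = 3.43 mV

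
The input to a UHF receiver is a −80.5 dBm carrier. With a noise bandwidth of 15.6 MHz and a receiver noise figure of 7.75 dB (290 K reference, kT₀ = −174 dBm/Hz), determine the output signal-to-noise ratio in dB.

13.8 dB

Noise floor: N = −174 + 10 log₁₀(B) + NF
10 log₁₀(1.56×10⁷) = 71.93 dB
N = −174 + 71.93 + 7.75 = −94.32 dBm
SNR = P_sig − N = −80.5 − (−94.32) = 13.82 dB → 13.8 dB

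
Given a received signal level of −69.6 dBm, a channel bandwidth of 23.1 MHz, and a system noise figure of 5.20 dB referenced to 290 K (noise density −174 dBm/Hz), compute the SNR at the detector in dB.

Noise floor: N = −174 + 10 log₁₀(B) + NF
10 log₁₀(2.31×10⁷) = 73.64 dB
N = −174 + 73.64 + 5.20 = −95.16 dBm
SNR = P_sig − N = −69.6 − (−95.16) = 25.56 dB → 25.6 dB

25.6 dB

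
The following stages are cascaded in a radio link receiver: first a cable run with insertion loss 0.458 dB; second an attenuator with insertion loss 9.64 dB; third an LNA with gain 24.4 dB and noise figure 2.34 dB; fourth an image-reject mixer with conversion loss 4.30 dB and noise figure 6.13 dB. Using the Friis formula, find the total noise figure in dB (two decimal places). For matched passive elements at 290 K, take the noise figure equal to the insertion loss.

12.47 dB

Convert to linear (a loss of L dB is a gain of −L dB): F_i = 10^(NF_i/10), G_i = 10^(G_i,dB/10)
  Stage 1: F_1 = 10^(0.458/10) = 1.111, G_1 = 10^(−0.458/10) = 0.8999
  Stage 2: F_2 = 10^(9.64/10) = 9.204, G_2 = 10^(−9.64/10) = 0.1086
  Stage 3: F_3 = 10^(2.34/10) = 1.714, G_3 = 10^(24.4/10) = 275.4
  Stage 4: F_4 = 10^(6.13/10) = 4.102, G_4 = 10^(−4.30/10) = 0.3715
Friis cascade:
  F = 1.111 + (9.204 − 1)/0.8999 + (1.714 − 1)/0.09777 + (4.102 − 1)/26.93 = 17.65
NF = 10 log₁₀(17.65) = 12.47 dB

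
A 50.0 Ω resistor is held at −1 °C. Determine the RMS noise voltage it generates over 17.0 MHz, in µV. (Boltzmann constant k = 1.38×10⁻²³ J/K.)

T = −1 °C + 273.15 = 272.15 K
V_n = √(4kTRB)
4kTRB = 4 × 1.38×10⁻²³ × 272.15 × 5.00×10¹ × 1.70×10⁷ = 1.28×10⁻¹¹ V²
V_n = √(1.28×10⁻¹¹) = 3.57×10⁻⁶ V = 3.57 µV

3.57 µV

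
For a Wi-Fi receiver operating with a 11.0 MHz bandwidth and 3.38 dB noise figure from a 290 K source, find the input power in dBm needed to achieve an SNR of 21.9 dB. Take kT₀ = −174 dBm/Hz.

−78.3 dBm

Sensitivity = −174 + 10 log₁₀(B) + NF + SNR_min
= −174 + 70.41 + 3.38 + 21.9
= −78.31 dBm → −78.3 dBm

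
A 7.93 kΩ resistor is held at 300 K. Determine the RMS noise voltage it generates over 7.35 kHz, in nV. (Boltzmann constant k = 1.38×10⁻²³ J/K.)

V_n = √(4kTRB)
4kTRB = 4 × 1.38×10⁻²³ × 300 × 7.93×10³ × 7.35×10³ = 9.65×10⁻¹³ V²
V_n = √(9.65×10⁻¹³) = 9.82×10⁻⁷ V = 982 nV

982 nV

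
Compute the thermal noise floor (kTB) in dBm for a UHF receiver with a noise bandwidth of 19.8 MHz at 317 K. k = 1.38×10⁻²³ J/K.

−100.6 dBm

P_n = kTB = 1.38×10⁻²³ × 317 × 1.98×10⁷ = 8.66×10⁻¹⁴ W
In dBm: 10 log₁₀(8.66×10⁻¹⁴ / 10⁻³) = −100.6 dBm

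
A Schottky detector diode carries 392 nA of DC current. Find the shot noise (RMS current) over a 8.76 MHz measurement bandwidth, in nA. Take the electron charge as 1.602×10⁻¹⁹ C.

1.05 nA

I_n = √(2qI·B)
2qI·B = 2 × 1.602×10⁻¹⁹ × 3.92×10⁻⁷ × 8.76×10⁶ = 1.10×10⁻¹⁸ A²
I_n = √(1.10×10⁻¹⁸) = 1.05×10⁻⁹ A = 1.05 nA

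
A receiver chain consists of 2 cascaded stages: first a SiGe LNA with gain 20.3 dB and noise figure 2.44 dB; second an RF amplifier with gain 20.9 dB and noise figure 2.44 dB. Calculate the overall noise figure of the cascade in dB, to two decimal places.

2.46 dB

Convert to linear (a loss of L dB is a gain of −L dB): F_i = 10^(NF_i/10), G_i = 10^(G_i,dB/10)
  Stage 1: F_1 = 10^(2.44/10) = 1.754, G_1 = 10^(20.3/10) = 107.2
  Stage 2: F_2 = 10^(2.44/10) = 1.754, G_2 = 10^(20.9/10) = 123.0
Friis cascade:
  F = 1.754 + (1.754 − 1)/107.2 = 1.761
NF = 10 log₁₀(1.761) = 2.46 dB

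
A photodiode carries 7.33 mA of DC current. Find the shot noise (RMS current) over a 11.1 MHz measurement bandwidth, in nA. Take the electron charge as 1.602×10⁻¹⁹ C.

I_n = √(2qI·B)
2qI·B = 2 × 1.602×10⁻¹⁹ × 7.33×10⁻³ × 1.11×10⁷ = 2.61×10⁻¹⁴ A²
I_n = √(2.61×10⁻¹⁴) = 1.61×10⁻⁷ A = 161 nA

161 nA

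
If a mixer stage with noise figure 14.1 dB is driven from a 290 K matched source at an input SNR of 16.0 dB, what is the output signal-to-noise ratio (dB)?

By definition F = SNR_in/SNR_out, so in dB: SNR_out = SNR_in − NF
SNR_out = 16.0 − 14.1 = 1.9 dB

1.9 dB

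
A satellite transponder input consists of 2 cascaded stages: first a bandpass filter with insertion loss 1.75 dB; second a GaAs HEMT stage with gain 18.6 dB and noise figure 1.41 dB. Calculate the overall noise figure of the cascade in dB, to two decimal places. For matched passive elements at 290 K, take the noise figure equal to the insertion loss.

3.16 dB

Convert to linear (a loss of L dB is a gain of −L dB): F_i = 10^(NF_i/10), G_i = 10^(G_i,dB/10)
  Stage 1: F_1 = 10^(1.75/10) = 1.496, G_1 = 10^(−1.75/10) = 0.6683
  Stage 2: F_2 = 10^(1.41/10) = 1.384, G_2 = 10^(18.6/10) = 72.44
Friis cascade:
  F = 1.496 + (1.384 − 1)/0.6683 = 2.070
NF = 10 log₁₀(2.070) = 3.16 dB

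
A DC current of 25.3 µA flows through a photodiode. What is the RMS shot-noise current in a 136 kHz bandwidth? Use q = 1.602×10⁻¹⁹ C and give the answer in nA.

1.05 nA

I_n = √(2qI·B)
2qI·B = 2 × 1.602×10⁻¹⁹ × 2.53×10⁻⁵ × 1.36×10⁵ = 1.10×10⁻¹⁸ A²
I_n = √(1.10×10⁻¹⁸) = 1.05×10⁻⁹ A = 1.05 nA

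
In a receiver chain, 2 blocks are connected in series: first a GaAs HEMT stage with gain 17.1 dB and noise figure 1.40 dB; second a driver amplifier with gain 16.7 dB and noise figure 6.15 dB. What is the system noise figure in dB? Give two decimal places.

Convert to linear (a loss of L dB is a gain of −L dB): F_i = 10^(NF_i/10), G_i = 10^(G_i,dB/10)
  Stage 1: F_1 = 10^(1.40/10) = 1.380, G_1 = 10^(17.1/10) = 51.29
  Stage 2: F_2 = 10^(6.15/10) = 4.121, G_2 = 10^(16.7/10) = 46.77
Friis cascade:
  F = 1.380 + (4.121 − 1)/51.29 = 1.441
NF = 10 log₁₀(1.441) = 1.59 dB

1.59 dB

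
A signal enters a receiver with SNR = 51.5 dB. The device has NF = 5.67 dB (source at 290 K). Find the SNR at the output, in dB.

45.83 dB

By definition F = SNR_in/SNR_out, so in dB: SNR_out = SNR_in − NF
SNR_out = 51.5 − 5.67 = 45.83 dB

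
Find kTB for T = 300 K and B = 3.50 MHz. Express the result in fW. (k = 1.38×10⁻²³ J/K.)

14.5 fW

P_n = kTB = 1.38×10⁻²³ × 300 × 3.50×10⁶ = 1.45×10⁻¹⁴ W = 14.5 fW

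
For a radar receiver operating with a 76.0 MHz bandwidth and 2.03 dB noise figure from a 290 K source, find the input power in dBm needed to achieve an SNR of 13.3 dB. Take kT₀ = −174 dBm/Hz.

−79.9 dBm

Sensitivity = −174 + 10 log₁₀(B) + NF + SNR_min
= −174 + 78.81 + 2.03 + 13.3
= −79.86 dBm → −79.9 dBm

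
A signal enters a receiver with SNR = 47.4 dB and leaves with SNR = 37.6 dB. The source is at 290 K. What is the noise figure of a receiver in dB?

9.8 dB

NF (dB) = SNR_in(dB) − SNR_out(dB) when the source is at T₀
NF = 47.4 − 37.6 = 9.8 dB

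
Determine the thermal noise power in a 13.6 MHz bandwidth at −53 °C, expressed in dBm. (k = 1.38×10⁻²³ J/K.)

−103.8 dBm

T = −53 °C + 273.15 = 220.15 K
P_n = kTB = 1.38×10⁻²³ × 220.15 × 1.36×10⁷ = 4.13×10⁻¹⁴ W
In dBm: 10 log₁₀(4.13×10⁻¹⁴ / 10⁻³) = −103.8 dBm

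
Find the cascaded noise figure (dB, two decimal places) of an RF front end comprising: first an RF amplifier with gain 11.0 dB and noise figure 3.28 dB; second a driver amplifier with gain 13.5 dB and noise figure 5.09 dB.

3.63 dB

Convert to linear (a loss of L dB is a gain of −L dB): F_i = 10^(NF_i/10), G_i = 10^(G_i,dB/10)
  Stage 1: F_1 = 10^(3.28/10) = 2.128, G_1 = 10^(11.0/10) = 12.59
  Stage 2: F_2 = 10^(5.09/10) = 3.228, G_2 = 10^(13.5/10) = 22.39
Friis cascade:
  F = 2.128 + (3.228 − 1)/12.59 = 2.305
NF = 10 log₁₀(2.305) = 3.63 dB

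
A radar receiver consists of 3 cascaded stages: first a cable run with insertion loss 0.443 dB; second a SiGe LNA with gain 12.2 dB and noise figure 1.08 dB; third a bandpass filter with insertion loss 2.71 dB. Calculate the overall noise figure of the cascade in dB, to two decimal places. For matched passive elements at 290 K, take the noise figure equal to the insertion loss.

1.70 dB

Convert to linear (a loss of L dB is a gain of −L dB): F_i = 10^(NF_i/10), G_i = 10^(G_i,dB/10)
  Stage 1: F_1 = 10^(0.443/10) = 1.107, G_1 = 10^(−0.443/10) = 0.9030
  Stage 2: F_2 = 10^(1.08/10) = 1.282, G_2 = 10^(12.2/10) = 16.60
  Stage 3: F_3 = 10^(2.71/10) = 1.866, G_3 = 10^(−2.71/10) = 0.5358
Friis cascade:
  F = 1.107 + (1.282 − 1)/0.9030 + (1.866 − 1)/14.99 = 1.478
NF = 10 log₁₀(1.478) = 1.70 dB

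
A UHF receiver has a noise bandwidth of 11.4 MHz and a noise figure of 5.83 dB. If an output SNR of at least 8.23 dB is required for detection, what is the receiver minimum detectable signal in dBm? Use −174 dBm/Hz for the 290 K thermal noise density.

−89.4 dBm

Sensitivity = −174 + 10 log₁₀(B) + NF + SNR_min
= −174 + 70.57 + 5.83 + 8.23
= −89.37 dBm → −89.4 dBm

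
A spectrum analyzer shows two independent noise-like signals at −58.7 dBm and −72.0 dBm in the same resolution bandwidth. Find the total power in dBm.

−58.5 dBm

Convert to linear, add, convert back:
P₁ = 1.35×10⁻⁹ W, P₂ = 6.31×10⁻¹¹ W
P_tot = 1.41×10⁻⁹ W → 10 log₁₀(P_tot / 10⁻³) = −58.5 dBm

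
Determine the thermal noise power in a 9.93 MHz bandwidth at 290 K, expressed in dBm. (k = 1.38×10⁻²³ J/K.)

−104.0 dBm

P_n = kTB = 1.38×10⁻²³ × 290 × 9.93×10⁶ = 3.97×10⁻¹⁴ W
In dBm: 10 log₁₀(3.97×10⁻¹⁴ / 10⁻³) = −104.0 dBm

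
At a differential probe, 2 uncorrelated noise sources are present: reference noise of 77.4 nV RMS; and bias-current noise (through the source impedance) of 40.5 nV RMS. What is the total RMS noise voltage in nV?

87.4 nV

Uncorrelated sources add in power (mean-square): V_tot = √(ΣV_i²)
V_tot = √[(7.74×10⁻⁸)² + (4.05×10⁻⁸)²] = 8.74×10⁻⁸ V = 87.4 nV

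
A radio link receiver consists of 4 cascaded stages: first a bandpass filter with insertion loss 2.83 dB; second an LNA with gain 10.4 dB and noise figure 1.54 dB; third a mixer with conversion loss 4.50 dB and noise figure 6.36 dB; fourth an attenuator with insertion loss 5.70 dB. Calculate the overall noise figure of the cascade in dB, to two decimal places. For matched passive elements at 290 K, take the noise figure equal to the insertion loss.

6.68 dB

Convert to linear (a loss of L dB is a gain of −L dB): F_i = 10^(NF_i/10), G_i = 10^(G_i,dB/10)
  Stage 1: F_1 = 10^(2.83/10) = 1.919, G_1 = 10^(−2.83/10) = 0.5212
  Stage 2: F_2 = 10^(1.54/10) = 1.426, G_2 = 10^(10.4/10) = 10.96
  Stage 3: F_3 = 10^(6.36/10) = 4.325, G_3 = 10^(−4.50/10) = 0.3548
  Stage 4: F_4 = 10^(5.70/10) = 3.715, G_4 = 10^(−5.70/10) = 0.2692
Friis cascade:
  F = 1.919 + (1.426 − 1)/0.5212 + (4.325 − 1)/5.715 + (3.715 − 1)/2.028 = 4.656
NF = 10 log₁₀(4.656) = 6.68 dB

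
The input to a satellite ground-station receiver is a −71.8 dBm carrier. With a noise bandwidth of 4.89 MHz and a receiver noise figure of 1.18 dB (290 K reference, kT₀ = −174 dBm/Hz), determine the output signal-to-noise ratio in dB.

Noise floor: N = −174 + 10 log₁₀(B) + NF
10 log₁₀(4.89×10⁶) = 66.89 dB
N = −174 + 66.89 + 1.18 = −105.93 dBm
SNR = P_sig − N = −71.8 − (−105.93) = 34.13 dB → 34.1 dB

34.1 dB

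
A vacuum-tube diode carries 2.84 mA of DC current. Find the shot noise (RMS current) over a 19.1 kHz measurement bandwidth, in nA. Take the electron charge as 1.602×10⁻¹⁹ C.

4.17 nA

I_n = √(2qI·B)
2qI·B = 2 × 1.602×10⁻¹⁹ × 2.84×10⁻³ × 1.91×10⁴ = 1.74×10⁻¹⁷ A²
I_n = √(1.74×10⁻¹⁷) = 4.17×10⁻⁹ A = 4.17 nA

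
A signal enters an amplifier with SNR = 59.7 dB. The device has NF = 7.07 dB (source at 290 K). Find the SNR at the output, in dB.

By definition F = SNR_in/SNR_out, so in dB: SNR_out = SNR_in − NF
SNR_out = 59.7 − 7.07 = 52.63 dB

52.63 dB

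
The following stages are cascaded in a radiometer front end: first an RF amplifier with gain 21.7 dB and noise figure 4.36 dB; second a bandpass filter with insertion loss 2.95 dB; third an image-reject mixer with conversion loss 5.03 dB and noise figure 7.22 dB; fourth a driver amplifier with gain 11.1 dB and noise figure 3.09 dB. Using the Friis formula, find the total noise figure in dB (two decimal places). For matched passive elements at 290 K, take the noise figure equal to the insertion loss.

4.53 dB

Convert to linear (a loss of L dB is a gain of −L dB): F_i = 10^(NF_i/10), G_i = 10^(G_i,dB/10)
  Stage 1: F_1 = 10^(4.36/10) = 2.729, G_1 = 10^(21.7/10) = 147.9
  Stage 2: F_2 = 10^(2.95/10) = 1.972, G_2 = 10^(−2.95/10) = 0.5070
  Stage 3: F_3 = 10^(7.22/10) = 5.272, G_3 = 10^(−5.03/10) = 0.3141
  Stage 4: F_4 = 10^(3.09/10) = 2.037, G_4 = 10^(11.1/10) = 12.88
Friis cascade:
  F = 2.729 + (1.972 − 1)/147.9 + (5.272 − 1)/74.99 + (2.037 − 1)/23.55 = 2.837
NF = 10 log₁₀(2.837) = 4.53 dB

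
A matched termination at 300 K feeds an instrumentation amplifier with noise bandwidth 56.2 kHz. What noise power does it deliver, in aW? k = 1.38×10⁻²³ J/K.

233 aW

P_n = kTB = 1.38×10⁻²³ × 300 × 5.62×10⁴ = 2.33×10⁻¹⁶ W = 233 aW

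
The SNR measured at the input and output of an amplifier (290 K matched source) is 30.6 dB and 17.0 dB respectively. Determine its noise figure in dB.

NF (dB) = SNR_in(dB) − SNR_out(dB) when the source is at T₀
NF = 30.6 − 17.0 = 13.6 dB

13.6 dB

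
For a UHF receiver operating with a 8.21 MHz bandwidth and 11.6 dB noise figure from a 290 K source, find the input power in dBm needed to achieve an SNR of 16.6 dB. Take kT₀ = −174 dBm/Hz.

Sensitivity = −174 + 10 log₁₀(B) + NF + SNR_min
= −174 + 69.14 + 11.6 + 16.6
= −76.66 dBm → −76.7 dBm

−76.7 dBm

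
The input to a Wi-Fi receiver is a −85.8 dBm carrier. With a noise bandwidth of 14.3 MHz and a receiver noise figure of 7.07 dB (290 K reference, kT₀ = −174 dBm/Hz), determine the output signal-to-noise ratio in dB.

9.6 dB

Noise floor: N = −174 + 10 log₁₀(B) + NF
10 log₁₀(1.43×10⁷) = 71.55 dB
N = −174 + 71.55 + 7.07 = −95.38 dBm
SNR = P_sig − N = −85.8 − (−95.38) = 9.58 dB → 9.6 dB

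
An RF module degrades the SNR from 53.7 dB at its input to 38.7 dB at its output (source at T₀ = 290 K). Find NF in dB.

NF (dB) = SNR_in(dB) − SNR_out(dB) when the source is at T₀
NF = 53.7 − 38.7 = 15.0 dB

15.0 dB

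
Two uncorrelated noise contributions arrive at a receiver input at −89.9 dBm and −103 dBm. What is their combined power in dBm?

Convert to linear, add, convert back:
P₁ = 1.02×10⁻¹² W, P₂ = 5.01×10⁻¹⁴ W
P_tot = 1.07×10⁻¹² W → 10 log₁₀(P_tot / 10⁻³) = −89.7 dBm

−89.7 dBm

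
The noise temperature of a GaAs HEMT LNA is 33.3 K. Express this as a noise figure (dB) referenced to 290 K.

F = 1 + T_e/T₀ = 1 + 33.3/290 = 1.11483
NF = 10 log₁₀(1.11483) = 0.472 dB

0.472 dB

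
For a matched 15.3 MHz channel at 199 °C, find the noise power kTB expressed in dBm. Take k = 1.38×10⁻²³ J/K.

T = 199 °C + 273.15 = 472.15 K
P_n = kTB = 1.38×10⁻²³ × 472.15 × 1.53×10⁷ = 9.97×10⁻¹⁴ W
In dBm: 10 log₁₀(9.97×10⁻¹⁴ / 10⁻³) = −100.0 dBm

−100.0 dBm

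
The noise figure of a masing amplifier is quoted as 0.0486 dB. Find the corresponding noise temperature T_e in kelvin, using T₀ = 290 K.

F = 10^(0.0486/10) = 1.01125
T_e = (F − 1)·T₀ = (1.01125 − 1) × 290 = 3.26 K

3.26 K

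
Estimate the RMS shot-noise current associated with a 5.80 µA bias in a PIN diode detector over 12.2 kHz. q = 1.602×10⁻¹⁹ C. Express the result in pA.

I_n = √(2qI·B)
2qI·B = 2 × 1.602×10⁻¹⁹ × 5.80×10⁻⁶ × 1.22×10⁴ = 2.27×10⁻²⁰ A²
I_n = √(2.27×10⁻²⁰) = 1.51×10⁻¹⁰ A = 151 pA

151 pA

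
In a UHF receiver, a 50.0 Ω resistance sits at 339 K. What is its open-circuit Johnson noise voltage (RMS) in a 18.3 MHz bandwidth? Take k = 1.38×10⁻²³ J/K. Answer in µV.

4.14 µV

V_n = √(4kTRB)
4kTRB = 4 × 1.38×10⁻²³ × 339 × 5.00×10¹ × 1.83×10⁷ = 1.71×10⁻¹¹ V²
V_n = √(1.71×10⁻¹¹) = 4.14×10⁻⁶ V = 4.14 µV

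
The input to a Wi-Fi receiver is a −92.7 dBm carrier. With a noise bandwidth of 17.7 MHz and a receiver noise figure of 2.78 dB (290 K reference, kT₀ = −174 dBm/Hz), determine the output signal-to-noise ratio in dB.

Noise floor: N = −174 + 10 log₁₀(B) + NF
10 log₁₀(1.77×10⁷) = 72.48 dB
N = −174 + 72.48 + 2.78 = −98.74 dBm
SNR = P_sig − N = −92.7 − (−98.74) = 6.04 dB → 6.0 dB

6.0 dB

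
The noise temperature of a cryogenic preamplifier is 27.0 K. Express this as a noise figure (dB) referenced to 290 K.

0.387 dB

F = 1 + T_e/T₀ = 1 + 27.0/290 = 1.0931
NF = 10 log₁₀(1.0931) = 0.387 dB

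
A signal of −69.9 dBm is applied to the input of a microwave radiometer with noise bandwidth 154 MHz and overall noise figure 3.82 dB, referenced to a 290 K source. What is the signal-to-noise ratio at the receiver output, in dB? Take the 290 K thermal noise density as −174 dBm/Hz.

18.4 dB

Noise floor: N = −174 + 10 log₁₀(B) + NF
10 log₁₀(1.54×10⁸) = 81.88 dB
N = −174 + 81.88 + 3.82 = −88.30 dBm
SNR = P_sig − N = −69.9 − (−88.30) = 18.40 dB → 18.4 dB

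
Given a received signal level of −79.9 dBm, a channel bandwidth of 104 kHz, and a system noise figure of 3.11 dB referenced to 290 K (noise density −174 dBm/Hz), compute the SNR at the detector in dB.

Noise floor: N = −174 + 10 log₁₀(B) + NF
10 log₁₀(1.04×10⁵) = 50.17 dB
N = −174 + 50.17 + 3.11 = −120.72 dBm
SNR = P_sig − N = −79.9 − (−120.72) = 40.82 dB → 40.8 dB

40.8 dB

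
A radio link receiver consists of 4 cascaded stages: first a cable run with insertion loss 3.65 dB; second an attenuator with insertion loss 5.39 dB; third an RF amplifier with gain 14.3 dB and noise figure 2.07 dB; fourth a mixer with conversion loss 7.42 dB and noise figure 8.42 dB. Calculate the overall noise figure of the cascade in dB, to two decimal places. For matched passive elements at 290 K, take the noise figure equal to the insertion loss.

Convert to linear (a loss of L dB is a gain of −L dB): F_i = 10^(NF_i/10), G_i = 10^(G_i,dB/10)
  Stage 1: F_1 = 10^(3.65/10) = 2.317, G_1 = 10^(−3.65/10) = 0.4315
  Stage 2: F_2 = 10^(5.39/10) = 3.459, G_2 = 10^(−5.39/10) = 0.2891
  Stage 3: F_3 = 10^(2.07/10) = 1.611, G_3 = 10^(14.3/10) = 26.92
  Stage 4: F_4 = 10^(8.42/10) = 6.950, G_4 = 10^(−7.42/10) = 0.1811
Friis cascade:
  F = 2.317 + (3.459 − 1)/0.4315 + (1.611 − 1)/0.1247 + (6.950 − 1)/3.357 = 14.68
NF = 10 log₁₀(14.68) = 11.67 dB

11.67 dB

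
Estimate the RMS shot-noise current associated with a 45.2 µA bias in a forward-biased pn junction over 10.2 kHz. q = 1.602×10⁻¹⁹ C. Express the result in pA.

384 pA

I_n = √(2qI·B)
2qI·B = 2 × 1.602×10⁻¹⁹ × 4.52×10⁻⁵ × 1.02×10⁴ = 1.48×10⁻¹⁹ A²
I_n = √(1.48×10⁻¹⁹) = 3.84×10⁻¹⁰ A = 384 pA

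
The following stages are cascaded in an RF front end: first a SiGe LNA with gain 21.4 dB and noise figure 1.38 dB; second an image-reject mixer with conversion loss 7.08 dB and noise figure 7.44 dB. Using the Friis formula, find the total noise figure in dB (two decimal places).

1.48 dB

Convert to linear (a loss of L dB is a gain of −L dB): F_i = 10^(NF_i/10), G_i = 10^(G_i,dB/10)
  Stage 1: F_1 = 10^(1.38/10) = 1.374, G_1 = 10^(21.4/10) = 138.0
  Stage 2: F_2 = 10^(7.44/10) = 5.546, G_2 = 10^(−7.08/10) = 0.1959
Friis cascade:
  F = 1.374 + (5.546 − 1)/138.0 = 1.407
NF = 10 log₁₀(1.407) = 1.48 dB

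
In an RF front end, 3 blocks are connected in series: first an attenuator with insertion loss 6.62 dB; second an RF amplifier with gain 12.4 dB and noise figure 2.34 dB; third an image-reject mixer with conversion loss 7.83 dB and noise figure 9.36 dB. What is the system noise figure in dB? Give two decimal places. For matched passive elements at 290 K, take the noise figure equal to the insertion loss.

Convert to linear (a loss of L dB is a gain of −L dB): F_i = 10^(NF_i/10), G_i = 10^(G_i,dB/10)
  Stage 1: F_1 = 10^(6.62/10) = 4.592, G_1 = 10^(−6.62/10) = 0.2178
  Stage 2: F_2 = 10^(2.34/10) = 1.714, G_2 = 10^(12.4/10) = 17.38
  Stage 3: F_3 = 10^(9.36/10) = 8.630, G_3 = 10^(−7.83/10) = 0.1648
Friis cascade:
  F = 4.592 + (1.714 − 1)/0.2178 + (8.630 − 1)/3.784 = 9.887
NF = 10 log₁₀(9.887) = 9.95 dB

9.95 dB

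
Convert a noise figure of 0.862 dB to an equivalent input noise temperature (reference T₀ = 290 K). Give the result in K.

63.7 K

F = 10^(0.862/10) = 1.21955
T_e = (F − 1)·T₀ = (1.21955 − 1) × 290 = 63.7 K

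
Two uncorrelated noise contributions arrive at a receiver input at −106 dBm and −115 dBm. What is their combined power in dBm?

Convert to linear, add, convert back:
P₁ = 2.51×10⁻¹⁴ W, P₂ = 3.16×10⁻¹⁵ W
P_tot = 2.83×10⁻¹⁴ W → 10 log₁₀(P_tot / 10⁻³) = −105.5 dBm

−105.5 dBm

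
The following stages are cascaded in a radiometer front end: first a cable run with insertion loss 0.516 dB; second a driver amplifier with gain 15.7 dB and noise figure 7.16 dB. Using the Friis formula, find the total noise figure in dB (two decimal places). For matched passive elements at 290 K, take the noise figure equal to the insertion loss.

Convert to linear (a loss of L dB is a gain of −L dB): F_i = 10^(NF_i/10), G_i = 10^(G_i,dB/10)
  Stage 1: F_1 = 10^(0.516/10) = 1.126, G_1 = 10^(−0.516/10) = 0.8880
  Stage 2: F_2 = 10^(7.16/10) = 5.200, G_2 = 10^(15.7/10) = 37.15
Friis cascade:
  F = 1.126 + (5.200 − 1)/0.8880 = 5.856
NF = 10 log₁₀(5.856) = 7.68 dB

7.68 dB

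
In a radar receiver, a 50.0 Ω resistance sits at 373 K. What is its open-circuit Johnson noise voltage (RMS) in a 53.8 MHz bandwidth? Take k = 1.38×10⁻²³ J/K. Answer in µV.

7.44 µV

V_n = √(4kTRB)
4kTRB = 4 × 1.38×10⁻²³ × 373 × 5.00×10¹ × 5.38×10⁷ = 5.54×10⁻¹¹ V²
V_n = √(5.54×10⁻¹¹) = 7.44×10⁻⁶ V = 7.44 µV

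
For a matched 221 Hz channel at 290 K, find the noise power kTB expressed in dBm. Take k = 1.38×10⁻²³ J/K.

−150.5 dBm

P_n = kTB = 1.38×10⁻²³ × 290 × 2.21×10² = 8.84×10⁻¹⁹ W
In dBm: 10 log₁₀(8.84×10⁻¹⁹ / 10⁻³) = −150.5 dBm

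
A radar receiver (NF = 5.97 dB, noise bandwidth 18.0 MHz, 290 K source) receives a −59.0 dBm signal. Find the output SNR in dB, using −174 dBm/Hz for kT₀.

36.5 dB

Noise floor: N = −174 + 10 log₁₀(B) + NF
10 log₁₀(1.80×10⁷) = 72.55 dB
N = −174 + 72.55 + 5.97 = −95.48 dBm
SNR = P_sig − N = −59.0 − (−95.48) = 36.48 dB → 36.5 dB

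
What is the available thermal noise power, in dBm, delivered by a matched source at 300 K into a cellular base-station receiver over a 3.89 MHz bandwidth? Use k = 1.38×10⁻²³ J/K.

−107.9 dBm

P_n = kTB = 1.38×10⁻²³ × 300 × 3.89×10⁶ = 1.61×10⁻¹⁴ W
In dBm: 10 log₁₀(1.61×10⁻¹⁴ / 10⁻³) = −107.9 dBm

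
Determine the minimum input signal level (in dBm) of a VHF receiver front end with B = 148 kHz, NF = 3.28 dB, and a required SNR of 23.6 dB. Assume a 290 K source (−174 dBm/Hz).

Sensitivity = −174 + 10 log₁₀(B) + NF + SNR_min
= −174 + 51.7 + 3.28 + 23.6
= −95.42 dBm → −95.4 dBm

−95.4 dBm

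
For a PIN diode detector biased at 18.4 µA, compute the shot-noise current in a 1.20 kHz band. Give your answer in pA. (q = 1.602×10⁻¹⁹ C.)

I_n = √(2qI·B)
2qI·B = 2 × 1.602×10⁻¹⁹ × 1.84×10⁻⁵ × 1.20×10³ = 7.07×10⁻²¹ A²
I_n = √(7.07×10⁻²¹) = 8.41×10⁻¹¹ A = 84.1 pA

84.1 pA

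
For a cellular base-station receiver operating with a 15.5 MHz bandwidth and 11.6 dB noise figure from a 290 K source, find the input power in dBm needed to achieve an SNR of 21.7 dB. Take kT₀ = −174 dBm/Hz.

−68.8 dBm

Sensitivity = −174 + 10 log₁₀(B) + NF + SNR_min
= −174 + 71.9 + 11.6 + 21.7
= −68.8 dBm → −68.8 dBm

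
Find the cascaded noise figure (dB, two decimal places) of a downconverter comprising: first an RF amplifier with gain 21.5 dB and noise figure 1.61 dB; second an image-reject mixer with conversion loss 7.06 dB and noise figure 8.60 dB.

Convert to linear (a loss of L dB is a gain of −L dB): F_i = 10^(NF_i/10), G_i = 10^(G_i,dB/10)
  Stage 1: F_1 = 10^(1.61/10) = 1.449, G_1 = 10^(21.5/10) = 141.3
  Stage 2: F_2 = 10^(8.60/10) = 7.244, G_2 = 10^(−7.06/10) = 0.1968
Friis cascade:
  F = 1.449 + (7.244 − 1)/141.3 = 1.493
NF = 10 log₁₀(1.493) = 1.74 dB

1.74 dB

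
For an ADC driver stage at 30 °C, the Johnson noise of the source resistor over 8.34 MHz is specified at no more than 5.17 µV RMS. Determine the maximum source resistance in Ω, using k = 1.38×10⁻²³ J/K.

T = 30 °C + 273.15 = 303.15 K
Johnson–Nyquist: V_n = √(4kTRB) ⇒ R = V_n² / (4kTB)
4kTB = 4 × 1.38×10⁻²³ × 303.15 × 8.34×10⁶ = 1.40×10⁻¹³
R = (5.17×10⁻⁶)² / 1.40×10⁻¹³ = 1.92×10² Ω = 192 Ω

192 Ω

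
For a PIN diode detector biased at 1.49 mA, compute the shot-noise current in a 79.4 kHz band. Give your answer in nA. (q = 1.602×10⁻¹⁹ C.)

6.16 nA

I_n = √(2qI·B)
2qI·B = 2 × 1.602×10⁻¹⁹ × 1.49×10⁻³ × 7.94×10⁴ = 3.79×10⁻¹⁷ A²
I_n = √(3.79×10⁻¹⁷) = 6.16×10⁻⁹ A = 6.16 nA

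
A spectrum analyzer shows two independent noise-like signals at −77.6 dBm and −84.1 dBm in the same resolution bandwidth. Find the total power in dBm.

−76.7 dBm

Convert to linear, add, convert back:
P₁ = 1.74×10⁻¹¹ W, P₂ = 3.89×10⁻¹² W
P_tot = 2.13×10⁻¹¹ W → 10 log₁₀(P_tot / 10⁻³) = −76.7 dBm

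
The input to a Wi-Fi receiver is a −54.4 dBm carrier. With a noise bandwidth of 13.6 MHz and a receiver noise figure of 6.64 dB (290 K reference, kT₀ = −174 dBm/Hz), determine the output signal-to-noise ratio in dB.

Noise floor: N = −174 + 10 log₁₀(B) + NF
10 log₁₀(1.36×10⁷) = 71.34 dB
N = −174 + 71.34 + 6.64 = −96.02 dBm
SNR = P_sig − N = −54.4 − (−96.02) = 41.62 dB → 41.6 dB

41.6 dB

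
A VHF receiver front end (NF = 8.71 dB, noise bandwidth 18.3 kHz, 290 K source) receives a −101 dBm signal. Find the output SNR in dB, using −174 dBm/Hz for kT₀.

Noise floor: N = −174 + 10 log₁₀(B) + NF
10 log₁₀(1.83×10⁴) = 42.62 dB
N = −174 + 42.62 + 8.71 = −122.67 dBm
SNR = P_sig − N = −101 − (−122.67) = 21.67 dB → 21.7 dB

21.7 dB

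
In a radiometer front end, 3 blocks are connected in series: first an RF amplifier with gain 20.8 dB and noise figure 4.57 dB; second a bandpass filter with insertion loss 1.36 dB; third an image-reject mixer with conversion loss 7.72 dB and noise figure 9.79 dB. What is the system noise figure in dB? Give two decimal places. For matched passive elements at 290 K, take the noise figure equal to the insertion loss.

4.72 dB

Convert to linear (a loss of L dB is a gain of −L dB): F_i = 10^(NF_i/10), G_i = 10^(G_i,dB/10)
  Stage 1: F_1 = 10^(4.57/10) = 2.864, G_1 = 10^(20.8/10) = 120.2
  Stage 2: F_2 = 10^(1.36/10) = 1.368, G_2 = 10^(−1.36/10) = 0.7311
  Stage 3: F_3 = 10^(9.79/10) = 9.528, G_3 = 10^(−7.72/10) = 0.1690
Friis cascade:
  F = 2.864 + (1.368 − 1)/120.2 + (9.528 − 1)/87.90 = 2.964
NF = 10 log₁₀(2.964) = 4.72 dB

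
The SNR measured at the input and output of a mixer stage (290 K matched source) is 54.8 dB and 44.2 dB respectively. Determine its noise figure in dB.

10.6 dB

NF (dB) = SNR_in(dB) − SNR_out(dB) when the source is at T₀
NF = 54.8 − 44.2 = 10.6 dB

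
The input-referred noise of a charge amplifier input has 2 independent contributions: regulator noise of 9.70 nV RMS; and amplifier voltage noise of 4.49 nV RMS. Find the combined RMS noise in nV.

10.7 nV

Uncorrelated sources add in power (mean-square): V_tot = √(ΣV_i²)
V_tot = √[(9.70×10⁻⁹)² + (4.49×10⁻⁹)²] = 1.07×10⁻⁸ V = 10.7 nV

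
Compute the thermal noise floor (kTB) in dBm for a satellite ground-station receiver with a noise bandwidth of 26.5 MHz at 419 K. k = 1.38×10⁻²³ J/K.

P_n = kTB = 1.38×10⁻²³ × 419 × 2.65×10⁷ = 1.53×10⁻¹³ W
In dBm: 10 log₁₀(1.53×10⁻¹³ / 10⁻³) = −98.1 dBm

−98.1 dBm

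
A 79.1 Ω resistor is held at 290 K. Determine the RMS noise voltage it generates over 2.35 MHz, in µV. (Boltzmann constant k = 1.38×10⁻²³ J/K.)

V_n = √(4kTRB)
4kTRB = 4 × 1.38×10⁻²³ × 290 × 7.91×10¹ × 2.35×10⁶ = 2.98×10⁻¹² V²
V_n = √(2.98×10⁻¹²) = 1.73×10⁻⁶ V = 1.73 µV

1.73 µV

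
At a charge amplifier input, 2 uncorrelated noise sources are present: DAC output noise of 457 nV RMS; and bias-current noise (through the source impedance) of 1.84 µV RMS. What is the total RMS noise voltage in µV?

Uncorrelated sources add in power (mean-square): V_tot = √(ΣV_i²)
V_tot = √[(4.57×10⁻⁷)² + (1.84×10⁻⁶)²] = 1.90×10⁻⁶ V = 1.90 µV

1.90 µV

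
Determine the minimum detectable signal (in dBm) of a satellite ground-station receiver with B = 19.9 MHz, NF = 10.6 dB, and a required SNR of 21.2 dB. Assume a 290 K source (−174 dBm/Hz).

Sensitivity = −174 + 10 log₁₀(B) + NF + SNR_min
= −174 + 72.99 + 10.6 + 21.2
= −69.21 dBm → −69.2 dBm

−69.2 dBm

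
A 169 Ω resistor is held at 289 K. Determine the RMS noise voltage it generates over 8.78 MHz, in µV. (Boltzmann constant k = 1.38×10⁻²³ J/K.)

V_n = √(4kTRB)
4kTRB = 4 × 1.38×10⁻²³ × 289 × 1.69×10² × 8.78×10⁶ = 2.37×10⁻¹¹ V²
V_n = √(2.37×10⁻¹¹) = 4.87×10⁻⁶ V = 4.87 µV

4.87 µV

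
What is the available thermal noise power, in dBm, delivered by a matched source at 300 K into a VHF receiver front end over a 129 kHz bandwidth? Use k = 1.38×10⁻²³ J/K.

P_n = kTB = 1.38×10⁻²³ × 300 × 1.29×10⁵ = 5.34×10⁻¹⁶ W
In dBm: 10 log₁₀(5.34×10⁻¹⁶ / 10⁻³) = −122.7 dBm

−122.7 dBm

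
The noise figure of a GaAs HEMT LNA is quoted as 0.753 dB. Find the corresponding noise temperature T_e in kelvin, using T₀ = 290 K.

F = 10^(0.753/10) = 1.18932
T_e = (F − 1)·T₀ = (1.18932 − 1) × 290 = 54.9 K

54.9 K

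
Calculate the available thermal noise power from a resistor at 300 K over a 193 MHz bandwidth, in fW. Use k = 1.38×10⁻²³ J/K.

P_n = kTB = 1.38×10⁻²³ × 300 × 1.93×10⁸ = 7.99×10⁻¹³ W = 799 fW

799 fW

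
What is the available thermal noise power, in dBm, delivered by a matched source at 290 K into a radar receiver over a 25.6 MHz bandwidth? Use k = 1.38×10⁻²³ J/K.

P_n = kTB = 1.38×10⁻²³ × 290 × 2.56×10⁷ = 1.02×10⁻¹³ W
In dBm: 10 log₁₀(1.02×10⁻¹³ / 10⁻³) = −99.9 dBm

−99.9 dBm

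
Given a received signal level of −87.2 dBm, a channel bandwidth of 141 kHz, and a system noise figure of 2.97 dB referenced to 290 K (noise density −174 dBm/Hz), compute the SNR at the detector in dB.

32.3 dB

Noise floor: N = −174 + 10 log₁₀(B) + NF
10 log₁₀(1.41×10⁵) = 51.49 dB
N = −174 + 51.49 + 2.97 = −119.54 dBm
SNR = P_sig − N = −87.2 − (−119.54) = 32.34 dB → 32.3 dB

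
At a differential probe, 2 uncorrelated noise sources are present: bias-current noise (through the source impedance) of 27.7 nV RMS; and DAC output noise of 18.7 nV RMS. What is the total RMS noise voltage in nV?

Uncorrelated sources add in power (mean-square): V_tot = √(ΣV_i²)
V_tot = √[(2.77×10⁻⁸)² + (1.87×10⁻⁸)²] = 3.34×10⁻⁸ V = 33.4 nV

33.4 nV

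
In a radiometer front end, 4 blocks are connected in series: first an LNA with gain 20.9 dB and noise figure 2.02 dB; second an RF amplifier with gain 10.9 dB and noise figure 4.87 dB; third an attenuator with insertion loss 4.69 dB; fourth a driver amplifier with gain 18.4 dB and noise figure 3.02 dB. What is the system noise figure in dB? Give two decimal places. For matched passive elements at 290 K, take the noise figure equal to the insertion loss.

2.07 dB

Convert to linear (a loss of L dB is a gain of −L dB): F_i = 10^(NF_i/10), G_i = 10^(G_i,dB/10)
  Stage 1: F_1 = 10^(2.02/10) = 1.592, G_1 = 10^(20.9/10) = 123.0
  Stage 2: F_2 = 10^(4.87/10) = 3.069, G_2 = 10^(10.9/10) = 12.30
  Stage 3: F_3 = 10^(4.69/10) = 2.944, G_3 = 10^(−4.69/10) = 0.3396
  Stage 4: F_4 = 10^(3.02/10) = 2.004, G_4 = 10^(18.4/10) = 69.18
Friis cascade:
  F = 1.592 + (3.069 − 1)/123.0 + (2.944 − 1)/1514 + (2.004 − 1)/514.0 = 1.612
NF = 10 log₁₀(1.612) = 2.07 dB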